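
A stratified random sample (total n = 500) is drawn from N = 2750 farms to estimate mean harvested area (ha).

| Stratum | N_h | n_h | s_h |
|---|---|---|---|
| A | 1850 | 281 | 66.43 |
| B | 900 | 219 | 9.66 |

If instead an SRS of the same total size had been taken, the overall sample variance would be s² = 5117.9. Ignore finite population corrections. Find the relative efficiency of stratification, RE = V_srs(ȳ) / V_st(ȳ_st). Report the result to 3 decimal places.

V̂(ȳ_st) = Σ W_h² s_h²/n_h, with W_h = N_h/N and N = 2750:
  stratum A: (1850/2750)²·66.43²/281 = 7.10723
  stratum B: (900/2750)²·9.66²/219 = 0.0456383
V_st = 7.15287
V_srs = s²/n = 5117.9/500 = 10.2358
Relative efficiency = V_srs / V_st = 10.2358/7.15287 = 1.4310

RE ≈ 1.431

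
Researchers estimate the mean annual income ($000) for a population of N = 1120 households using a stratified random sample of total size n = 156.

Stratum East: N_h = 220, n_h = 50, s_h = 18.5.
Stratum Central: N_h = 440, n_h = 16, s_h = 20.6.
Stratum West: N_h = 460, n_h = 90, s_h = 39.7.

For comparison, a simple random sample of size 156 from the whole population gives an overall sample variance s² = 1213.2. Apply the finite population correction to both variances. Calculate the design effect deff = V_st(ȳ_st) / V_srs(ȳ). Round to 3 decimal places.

deff ≈ 0.975

V̂(ȳ_st) = Σ W_h² (1 − n_h/N_h) s_h²/n_h, with W_h = N_h/N and N = 1120:
  stratum East: (220/1120)²·(1 − 50/220)·18.5²/50 = 0.204084
  stratum Central: (440/1120)²·(1 − 16/440)·20.6²/16 = 3.94455
  stratum West: (460/1120)²·(1 − 90/460)·39.7²/90 = 2.37609
V_st = 6.52471
V_srs = (1 − 156/1120)·1213.2/156 = 6.69371
deff = V_st / V_srs = 6.52471/6.69371 = 0.9748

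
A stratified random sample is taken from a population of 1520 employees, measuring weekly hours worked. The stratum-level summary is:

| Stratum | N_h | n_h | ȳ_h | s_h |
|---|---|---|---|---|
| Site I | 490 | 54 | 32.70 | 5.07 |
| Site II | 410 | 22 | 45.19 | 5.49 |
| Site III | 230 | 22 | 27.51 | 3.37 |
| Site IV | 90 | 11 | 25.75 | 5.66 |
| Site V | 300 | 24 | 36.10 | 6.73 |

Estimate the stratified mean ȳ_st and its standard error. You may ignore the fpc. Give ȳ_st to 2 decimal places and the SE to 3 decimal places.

ȳ_st = Σ W_h ȳ_h = (490·32.70 + 410·45.19 + 230·27.51 + 90·25.75 + 300·36.10)/1520 = 35.54322
V̂(ȳ_st) = Σ W_h² s_h²/n_h, with W_h = N_h/N and N = 1520:
  stratum Site I: (490/1520)²·5.07²/54 = 0.0494683
  stratum Site II: (410/1520)²·5.49²/22 = 0.0996787
  stratum Site III: (230/1520)²·3.37²/22 = 0.0118197
  stratum Site IV: (90/1520)²·5.66²/11 = 0.0102103
  stratum Site V: (300/1520)²·6.73²/24 = 0.0735147
V̂(ȳ_st) = 0.244692
SE(ȳ_st) = √0.244692 = 0.494663

ȳ_st ≈ 35.54, SE ≈ 0.495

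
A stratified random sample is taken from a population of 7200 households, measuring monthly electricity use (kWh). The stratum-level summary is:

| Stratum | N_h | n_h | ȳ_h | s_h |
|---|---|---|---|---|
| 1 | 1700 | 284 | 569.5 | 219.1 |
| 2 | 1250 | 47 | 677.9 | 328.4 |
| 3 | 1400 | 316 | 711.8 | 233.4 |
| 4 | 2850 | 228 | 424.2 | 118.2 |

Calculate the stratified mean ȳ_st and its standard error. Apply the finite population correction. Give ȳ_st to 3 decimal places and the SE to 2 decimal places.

ȳ_st ≈ 558.474, SE ≈ 9.40

ȳ_st = Σ W_h ȳ_h = (1700·569.5 + 1250·677.9 + 1400·711.8 + 2850·424.2)/7200 = 558.47431
V̂(ȳ_st) = Σ W_h² (1 − n_h/N_h) s_h²/n_h, with W_h = N_h/N and N = 7200:
  stratum 1: (1700/7200)²·(1 − 284/1700)·219.1²/284 = 7.84899
  stratum 2: (1250/7200)²·(1 − 47/1250)·328.4²/47 = 66.5609
  stratum 3: (1400/7200)²·(1 − 316/1400)·233.4²/316 = 5.04669
  stratum 4: (2850/7200)²·(1 − 228/2850)·118.2²/228 = 8.83309
V̂(ȳ_st) = 88.2897
SE(ȳ_st) = √88.2897 = 9.39626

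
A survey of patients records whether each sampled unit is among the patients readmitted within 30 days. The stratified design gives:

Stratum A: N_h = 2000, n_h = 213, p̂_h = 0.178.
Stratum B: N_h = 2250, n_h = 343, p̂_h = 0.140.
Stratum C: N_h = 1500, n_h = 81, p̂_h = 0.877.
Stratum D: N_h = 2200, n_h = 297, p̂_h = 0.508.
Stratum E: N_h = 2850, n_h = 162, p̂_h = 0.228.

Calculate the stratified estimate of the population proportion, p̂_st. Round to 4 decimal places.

N = 10800; stratum weights W_h = N_h/N.
p̂_st = Σ W_h p̂_h = (2000·0.178 + 2250·0.140 + 1500·0.877 + 2200·0.508 + 2850·0.228)/10800 = 0.34758

p̂_st ≈ 0.3476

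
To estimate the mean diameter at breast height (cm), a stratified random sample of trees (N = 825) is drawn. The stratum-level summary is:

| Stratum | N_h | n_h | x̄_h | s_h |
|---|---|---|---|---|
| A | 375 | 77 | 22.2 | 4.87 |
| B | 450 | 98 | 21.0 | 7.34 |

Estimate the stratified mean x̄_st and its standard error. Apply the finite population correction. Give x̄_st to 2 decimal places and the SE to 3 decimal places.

x̄_st = Σ W_h x̄_h = (375·22.2 + 450·21.0)/825 = 21.54545
V̂(x̄_st) = Σ W_h² (1 − n_h/N_h) s_h²/n_h, with W_h = N_h/N and N = 825:
  stratum A: (375/825)²·(1 − 77/375)·4.87²/77 = 0.0505716
  stratum B: (450/825)²·(1 − 98/450)·7.34²/98 = 0.127942
V̂(x̄_st) = 0.178514
SE(x̄_st) = √0.178514 = 0.422509

x̄_st ≈ 21.55, SE ≈ 0.423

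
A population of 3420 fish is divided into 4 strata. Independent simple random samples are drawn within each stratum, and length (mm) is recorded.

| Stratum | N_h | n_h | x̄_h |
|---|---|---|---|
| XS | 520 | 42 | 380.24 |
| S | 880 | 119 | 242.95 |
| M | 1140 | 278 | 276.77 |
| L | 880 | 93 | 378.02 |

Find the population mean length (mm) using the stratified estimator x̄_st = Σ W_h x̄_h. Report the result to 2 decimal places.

x̄_st ≈ 309.85

N = Σ N_h = 3420. Stratum weights W_h = N_h/N.
x̄_st = (520·380.24 + 880·242.95 + 1140·276.77 + 880·378.02) / 3420 = 309.8527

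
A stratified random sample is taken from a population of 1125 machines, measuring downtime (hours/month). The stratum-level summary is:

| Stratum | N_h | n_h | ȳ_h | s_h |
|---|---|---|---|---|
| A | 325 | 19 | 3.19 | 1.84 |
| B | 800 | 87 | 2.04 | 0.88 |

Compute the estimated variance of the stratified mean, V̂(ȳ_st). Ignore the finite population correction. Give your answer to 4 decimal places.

V̂(ȳ_st) ≈ 0.0194

V̂(ȳ_st) = Σ W_h² s_h²/n_h, with W_h = N_h/N and N = 1125:
  stratum A: (325/1125)²·1.84²/19 = 0.0148711
  stratum B: (800/1125)²·0.88²/87 = 0.00450112
V̂(ȳ_st) = 0.0193722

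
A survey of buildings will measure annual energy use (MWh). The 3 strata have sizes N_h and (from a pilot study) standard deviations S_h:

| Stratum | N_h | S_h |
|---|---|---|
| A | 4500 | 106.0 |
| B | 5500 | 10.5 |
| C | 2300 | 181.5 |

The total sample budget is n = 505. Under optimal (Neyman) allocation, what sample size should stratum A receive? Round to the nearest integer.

Neyman allocation: n_h = n · N_h S_h / Σ N_i S_i, with n = 505.
  stratum A: N_h·S_h = 4500·106.0 = 477000.00
  stratum B: N_h·S_h = 5500·10.5 = 57750.00
  stratum C: N_h·S_h = 2300·181.5 = 417450.00
Σ N_h S_h = 952200.00
n for stratum A = 505·477000.00/952200.00 = 252.977 → 253

253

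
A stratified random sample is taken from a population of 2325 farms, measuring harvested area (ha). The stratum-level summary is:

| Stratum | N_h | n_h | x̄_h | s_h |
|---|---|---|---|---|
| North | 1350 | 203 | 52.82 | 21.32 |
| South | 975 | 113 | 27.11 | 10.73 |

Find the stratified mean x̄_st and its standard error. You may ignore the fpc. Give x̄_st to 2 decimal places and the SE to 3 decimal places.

x̄_st = Σ W_h x̄_h = (1350·52.82 + 975·27.11)/2325 = 42.03839
V̂(x̄_st) = Σ W_h² s_h²/n_h, with W_h = N_h/N and N = 2325:
  stratum North: (1350/2325)²·21.32²/203 = 0.754918
  stratum South: (975/2325)²·10.73²/113 = 0.179178
V̂(x̄_st) = 0.934096
SE(x̄_st) = √0.934096 = 0.966487

x̄_st ≈ 42.04, SE ≈ 0.966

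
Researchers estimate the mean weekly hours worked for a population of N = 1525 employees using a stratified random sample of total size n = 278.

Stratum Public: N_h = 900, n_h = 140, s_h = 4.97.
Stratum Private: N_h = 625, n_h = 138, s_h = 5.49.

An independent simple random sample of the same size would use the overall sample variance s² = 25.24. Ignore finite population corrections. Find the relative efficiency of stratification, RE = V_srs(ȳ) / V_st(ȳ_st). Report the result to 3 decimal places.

RE ≈ 0.925

V̂(ȳ_st) = Σ W_h² s_h²/n_h, with W_h = N_h/N and N = 1525:
  stratum Public: (900/1525)²·4.97²/140 = 0.0614512
  stratum Private: (625/1525)²·5.49²/138 = 0.0366848
V_st = 0.0981359
V_srs = s²/n = 25.24/278 = 0.0907914
Relative efficiency = V_srs / V_st = 0.0907914/0.0981359 = 0.9252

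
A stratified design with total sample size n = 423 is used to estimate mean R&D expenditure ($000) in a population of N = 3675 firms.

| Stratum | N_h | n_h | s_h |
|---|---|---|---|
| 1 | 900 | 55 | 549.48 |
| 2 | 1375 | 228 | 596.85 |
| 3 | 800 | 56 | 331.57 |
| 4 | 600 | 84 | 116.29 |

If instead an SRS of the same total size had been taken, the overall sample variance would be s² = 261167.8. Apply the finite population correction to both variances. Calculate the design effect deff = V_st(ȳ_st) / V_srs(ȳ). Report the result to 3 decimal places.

V̂(ȳ_st) = Σ W_h² (1 − n_h/N_h) s_h²/n_h, with W_h = N_h/N and N = 3675:
  stratum 1: (900/3675)²·(1 − 55/900)·549.48²/55 = 309.119
  stratum 2: (1375/3675)²·(1 − 228/1375)·596.85²/228 = 182.451
  stratum 3: (800/3675)²·(1 − 56/800)·331.57²/56 = 86.5188
  stratum 4: (600/3675)²·(1 − 84/600)·116.29²/84 = 3.69056
V_st = 581.78
V_srs = (1 − 423/3675)·261167.8/423 = 546.352
deff = V_st / V_srs = 581.78/546.352 = 1.0648

deff ≈ 1.065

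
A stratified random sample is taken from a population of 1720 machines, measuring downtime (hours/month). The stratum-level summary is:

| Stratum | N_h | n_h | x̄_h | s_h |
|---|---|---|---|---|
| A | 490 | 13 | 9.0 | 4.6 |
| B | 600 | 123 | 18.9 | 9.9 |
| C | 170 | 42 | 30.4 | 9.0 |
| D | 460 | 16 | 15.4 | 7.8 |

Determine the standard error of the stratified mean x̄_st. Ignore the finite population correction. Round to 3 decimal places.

SE(x̄_st) ≈ 0.721

V̂(x̄_st) = Σ W_h² s_h²/n_h, with W_h = N_h/N and N = 1720:
  stratum A: (490/1720)²·4.6²/13 = 0.132101
  stratum B: (600/1720)²·9.9²/123 = 0.0969641
  stratum C: (170/1720)²·9.0²/42 = 0.0188398
  stratum D: (460/1720)²·7.8²/16 = 0.271974
V̂(x̄_st) = 0.51988
SE(x̄_st) = √0.51988 = 0.721027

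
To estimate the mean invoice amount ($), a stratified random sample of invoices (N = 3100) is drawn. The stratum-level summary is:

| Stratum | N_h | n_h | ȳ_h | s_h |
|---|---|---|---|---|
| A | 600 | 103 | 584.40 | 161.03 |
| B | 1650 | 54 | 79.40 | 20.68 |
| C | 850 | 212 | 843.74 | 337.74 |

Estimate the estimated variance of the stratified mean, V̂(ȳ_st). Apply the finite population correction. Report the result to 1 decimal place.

V̂(ȳ_st) ≈ 40.3

V̂(ȳ_st) = Σ W_h² (1 − n_h/N_h) s_h²/n_h, with W_h = N_h/N and N = 3100:
  stratum A: (600/3100)²·(1 − 103/600)·161.03²/103 = 7.81197
  stratum B: (1650/3100)²·(1 − 54/1650)·20.68²/54 = 2.1702
  stratum C: (850/3100)²·(1 − 212/850)·337.74²/212 = 30.363
V̂(ȳ_st) = 40.3452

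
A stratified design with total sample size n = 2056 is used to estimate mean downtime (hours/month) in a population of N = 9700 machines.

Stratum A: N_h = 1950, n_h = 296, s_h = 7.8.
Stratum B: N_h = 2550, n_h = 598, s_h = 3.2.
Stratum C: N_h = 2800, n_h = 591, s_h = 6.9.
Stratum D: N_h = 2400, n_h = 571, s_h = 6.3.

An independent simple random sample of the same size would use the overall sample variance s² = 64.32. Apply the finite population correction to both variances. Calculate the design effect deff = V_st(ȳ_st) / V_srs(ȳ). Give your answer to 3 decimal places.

V̂(ȳ_st) = Σ W_h² (1 − n_h/N_h) s_h²/n_h, with W_h = N_h/N and N = 9700:
  stratum A: (1950/9700)²·(1 − 296/1950)·7.8²/296 = 0.0070457
  stratum B: (2550/9700)²·(1 − 598/2550)·3.2²/598 = 0.00090589
  stratum C: (2800/9700)²·(1 − 591/2800)·6.9²/591 = 0.00529567
  stratum D: (2400/9700)²·(1 − 571/2400)·6.3²/571 = 0.00324285
V_st = 0.0164901
V_srs = (1 − 2056/9700)·64.32/2056 = 0.0246531
deff = V_st / V_srs = 0.0164901/0.0246531 = 0.6689

deff ≈ 0.669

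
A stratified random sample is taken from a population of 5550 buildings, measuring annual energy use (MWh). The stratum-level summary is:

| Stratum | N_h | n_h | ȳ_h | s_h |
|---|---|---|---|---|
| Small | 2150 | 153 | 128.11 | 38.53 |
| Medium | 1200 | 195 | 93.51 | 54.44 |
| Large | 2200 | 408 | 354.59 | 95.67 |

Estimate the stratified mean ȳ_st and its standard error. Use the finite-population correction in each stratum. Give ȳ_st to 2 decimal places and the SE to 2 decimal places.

ȳ_st ≈ 210.40, SE ≈ 2.20

ȳ_st = Σ W_h ȳ_h = (2150·128.11 + 1200·93.51 + 2200·354.59)/5550 = 210.40477
V̂(ȳ_st) = Σ W_h² (1 − n_h/N_h) s_h²/n_h, with W_h = N_h/N and N = 5550:
  stratum Small: (2150/5550)²·(1 − 153/2150)·38.53²/153 = 1.3525
  stratum Medium: (1200/5550)²·(1 − 195/1200)·54.44²/195 = 0.595063
  stratum Large: (2200/5550)²·(1 − 408/2200)·95.67²/408 = 2.87122
V̂(ȳ_st) = 4.81878
SE(ȳ_st) = √4.81878 = 2.19517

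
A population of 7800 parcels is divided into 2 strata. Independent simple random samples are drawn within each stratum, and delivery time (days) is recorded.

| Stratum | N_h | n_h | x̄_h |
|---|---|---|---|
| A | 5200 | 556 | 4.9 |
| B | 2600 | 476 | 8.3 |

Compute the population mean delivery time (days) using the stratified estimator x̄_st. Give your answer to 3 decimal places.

N = Σ N_h = 7800. Stratum weights W_h = N_h/N.
x̄_st = (5200·4.9 + 2600·8.3) / 7800 = 6.03333

x̄_st ≈ 6.033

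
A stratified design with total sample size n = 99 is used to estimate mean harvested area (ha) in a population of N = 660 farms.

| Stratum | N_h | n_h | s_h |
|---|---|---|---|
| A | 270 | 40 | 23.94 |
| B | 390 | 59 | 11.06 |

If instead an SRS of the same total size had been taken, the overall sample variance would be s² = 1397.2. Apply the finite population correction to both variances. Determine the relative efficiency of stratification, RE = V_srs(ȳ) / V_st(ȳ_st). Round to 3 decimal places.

V̂(ȳ_st) = Σ W_h² (1 − n_h/N_h) s_h²/n_h, with W_h = N_h/N and N = 660:
  stratum A: (270/660)²·(1 − 40/270)·23.94²/40 = 2.04264
  stratum B: (390/660)²·(1 − 59/390)·11.06²/59 = 0.614417
V_st = 2.65706
V_srs = (1 − 99/660)·1397.2/99 = 11.9962
Relative efficiency = V_srs / V_st = 11.9962/2.65706 = 4.5148

RE ≈ 4.515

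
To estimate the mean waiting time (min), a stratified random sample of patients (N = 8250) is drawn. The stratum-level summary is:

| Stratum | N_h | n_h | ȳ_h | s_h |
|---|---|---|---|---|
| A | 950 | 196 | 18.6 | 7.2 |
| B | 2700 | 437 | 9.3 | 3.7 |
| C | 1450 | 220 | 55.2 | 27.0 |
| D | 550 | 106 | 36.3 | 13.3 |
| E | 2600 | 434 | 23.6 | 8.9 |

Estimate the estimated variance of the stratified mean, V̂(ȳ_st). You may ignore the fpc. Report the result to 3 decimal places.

V̂(ȳ_st) = Σ W_h² s_h²/n_h, with W_h = N_h/N and N = 8250:
  stratum A: (950/8250)²·7.2²/196 = 0.0035071
  stratum B: (2700/8250)²·3.7²/437 = 0.00335538
  stratum C: (1450/8250)²·27.0²/220 = 0.102361
  stratum D: (550/8250)²·13.3²/106 = 0.00741677
  stratum E: (2600/8250)²·8.9²/434 = 0.0181271
V̂(ȳ_st) = 0.134767

V̂(ȳ_st) ≈ 0.135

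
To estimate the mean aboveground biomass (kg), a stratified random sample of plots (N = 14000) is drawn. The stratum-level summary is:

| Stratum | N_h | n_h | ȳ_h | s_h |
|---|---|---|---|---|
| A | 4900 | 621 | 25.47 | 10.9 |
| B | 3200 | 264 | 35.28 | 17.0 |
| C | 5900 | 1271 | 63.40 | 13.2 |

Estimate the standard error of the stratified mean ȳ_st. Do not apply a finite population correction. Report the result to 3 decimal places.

SE(ȳ_st) ≈ 0.324

V̂(ȳ_st) = Σ W_h² s_h²/n_h, with W_h = N_h/N and N = 14000:
  stratum A: (4900/14000)²·10.9²/621 = 0.0234368
  stratum B: (3200/14000)²·17.0²/264 = 0.0571923
  stratum C: (5900/14000)²·13.2²/1271 = 0.0243473
V̂(ȳ_st) = 0.104976
SE(ȳ_st) = √0.104976 = 0.324001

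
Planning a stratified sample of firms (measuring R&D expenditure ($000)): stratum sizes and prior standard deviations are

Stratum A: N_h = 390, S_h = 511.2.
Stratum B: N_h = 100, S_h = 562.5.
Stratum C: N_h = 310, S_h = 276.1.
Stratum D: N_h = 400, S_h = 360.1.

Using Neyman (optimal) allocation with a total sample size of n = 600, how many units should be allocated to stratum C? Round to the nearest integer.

106

Neyman allocation: n_h = n · N_h S_h / Σ N_i S_i, with n = 600.
  stratum A: N_h·S_h = 390·511.2 = 199368.00
  stratum B: N_h·S_h = 100·562.5 = 56250.00
  stratum C: N_h·S_h = 310·276.1 = 85591.00
  stratum D: N_h·S_h = 400·360.1 = 144040.00
Σ N_h S_h = 485249.00
n for stratum C = 600·85591.00/485249.00 = 105.831 → 106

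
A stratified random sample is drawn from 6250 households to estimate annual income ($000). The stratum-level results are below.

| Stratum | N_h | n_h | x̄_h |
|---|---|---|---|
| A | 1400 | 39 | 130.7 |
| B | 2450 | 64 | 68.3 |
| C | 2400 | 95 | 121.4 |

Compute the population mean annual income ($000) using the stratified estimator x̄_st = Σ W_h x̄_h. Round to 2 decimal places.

N = Σ N_h = 6250. Stratum weights W_h = N_h/N.
x̄_st = (1400·130.7 + 2450·68.3 + 2400·121.4) / 6250 = 102.6680

x̄_st ≈ 102.67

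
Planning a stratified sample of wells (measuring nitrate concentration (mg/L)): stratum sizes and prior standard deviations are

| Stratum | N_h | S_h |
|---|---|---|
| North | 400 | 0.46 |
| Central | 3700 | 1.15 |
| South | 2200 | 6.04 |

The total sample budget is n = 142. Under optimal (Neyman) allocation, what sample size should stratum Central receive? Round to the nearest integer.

Neyman allocation: n_h = n · N_h S_h / Σ N_i S_i, with n = 142.
  stratum North: N_h·S_h = 400·0.46 = 184.00
  stratum Central: N_h·S_h = 3700·1.15 = 4255.00
  stratum South: N_h·S_h = 2200·6.04 = 13288.00
Σ N_h S_h = 17727.00
n for stratum Central = 142·4255.00/17727.00 = 34.084 → 34

34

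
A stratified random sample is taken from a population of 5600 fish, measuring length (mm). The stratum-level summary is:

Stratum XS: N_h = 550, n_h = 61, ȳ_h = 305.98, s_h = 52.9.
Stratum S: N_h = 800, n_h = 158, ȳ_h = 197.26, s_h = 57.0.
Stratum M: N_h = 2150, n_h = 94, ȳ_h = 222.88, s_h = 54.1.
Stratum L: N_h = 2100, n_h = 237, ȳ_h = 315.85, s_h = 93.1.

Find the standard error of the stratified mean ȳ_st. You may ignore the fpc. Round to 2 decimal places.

SE(ȳ_st) ≈ 3.25

V̂(ȳ_st) = Σ W_h² s_h²/n_h, with W_h = N_h/N and N = 5600:
  stratum XS: (550/5600)²·52.9²/61 = 0.442518
  stratum S: (800/5600)²·57.0²/158 = 0.419659
  stratum M: (2150/5600)²·54.1²/94 = 4.58952
  stratum L: (2100/5600)²·93.1²/237 = 5.14296
V̂(ȳ_st) = 10.5947
SE(ȳ_st) = √10.5947 = 3.25494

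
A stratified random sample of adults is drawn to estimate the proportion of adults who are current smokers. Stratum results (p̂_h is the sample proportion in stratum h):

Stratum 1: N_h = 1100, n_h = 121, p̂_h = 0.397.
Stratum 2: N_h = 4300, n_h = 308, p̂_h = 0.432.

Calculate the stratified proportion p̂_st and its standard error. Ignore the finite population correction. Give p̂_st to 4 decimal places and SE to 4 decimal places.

p̂_st ≈ 0.4249, SE ≈ 0.0243

N = 5400; stratum weights W_h = N_h/N.
p̂_st = Σ W_h p̂_h = (1100·0.397 + 4300·0.432)/5400 = 0.42487
V̂(p̂_st) = Σ W_h² p̂_h(1−p̂_h)/(n_h−1):
  stratum 1: (1100/5400)²·0.397·0.603/120 = 8.27798e-05
  stratum 2: (4300/5400)²·0.432·0.568/307 = 0.000506808
V̂(p̂_st) = 0.000589587; SE = √V̂ = 0.0242814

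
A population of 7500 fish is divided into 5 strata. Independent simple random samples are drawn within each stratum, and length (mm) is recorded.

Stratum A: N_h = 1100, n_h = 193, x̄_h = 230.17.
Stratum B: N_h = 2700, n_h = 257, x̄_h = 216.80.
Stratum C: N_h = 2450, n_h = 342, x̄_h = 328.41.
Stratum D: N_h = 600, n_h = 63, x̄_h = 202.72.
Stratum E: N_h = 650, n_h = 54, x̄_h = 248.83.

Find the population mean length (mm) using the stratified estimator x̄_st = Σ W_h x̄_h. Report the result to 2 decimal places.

N = Σ N_h = 7500. Stratum weights W_h = N_h/N.
x̄_st = (1100·230.17 + 2700·216.80 + 2450·328.41 + 600·202.72 + 650·248.83) / 7500 = 256.8697

x̄_st ≈ 256.87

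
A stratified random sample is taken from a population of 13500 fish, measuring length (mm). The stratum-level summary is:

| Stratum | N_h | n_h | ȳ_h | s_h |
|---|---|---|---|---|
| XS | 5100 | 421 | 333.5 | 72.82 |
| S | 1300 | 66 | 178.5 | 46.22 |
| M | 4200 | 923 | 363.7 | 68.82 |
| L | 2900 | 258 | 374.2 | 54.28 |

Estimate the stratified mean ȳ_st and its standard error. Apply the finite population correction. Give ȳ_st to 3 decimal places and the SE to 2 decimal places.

ȳ_st ≈ 336.713, SE ≈ 1.67

ȳ_st = Σ W_h ȳ_h = (5100·333.5 + 1300·178.5 + 4200·363.7 + 2900·374.2)/13500 = 336.71259
V̂(ȳ_st) = Σ W_h² (1 − n_h/N_h) s_h²/n_h, with W_h = N_h/N and N = 13500:
  stratum XS: (5100/13500)²·(1 − 421/5100)·72.82²/421 = 1.64921
  stratum S: (1300/13500)²·(1 − 66/1300)·46.22²/66 = 0.284909
  stratum M: (4200/13500)²·(1 − 923/4200)·68.82²/923 = 0.387513
  stratum L: (2900/13500)²·(1 − 258/2900)·54.28²/258 = 0.480091
V̂(ȳ_st) = 2.80172
SE(ȳ_st) = √2.80172 = 1.67383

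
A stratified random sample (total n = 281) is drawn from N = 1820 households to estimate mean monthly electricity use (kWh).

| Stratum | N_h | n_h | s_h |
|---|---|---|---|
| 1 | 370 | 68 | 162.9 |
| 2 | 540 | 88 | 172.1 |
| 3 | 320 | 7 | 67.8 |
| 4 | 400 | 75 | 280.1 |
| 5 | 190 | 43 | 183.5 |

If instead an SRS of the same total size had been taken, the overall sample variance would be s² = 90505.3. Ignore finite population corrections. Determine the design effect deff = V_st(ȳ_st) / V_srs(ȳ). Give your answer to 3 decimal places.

V̂(ȳ_st) = Σ W_h² s_h²/n_h, with W_h = N_h/N and N = 1820:
  stratum 1: (370/1820)²·162.9²/68 = 16.1285
  stratum 2: (540/1820)²·172.1²/88 = 29.6295
  stratum 3: (320/1820)²·67.8²/7 = 20.3011
  stratum 4: (400/1820)²·280.1²/75 = 50.5292
  stratum 5: (190/1820)²·183.5²/43 = 8.5343
V_st = 125.122
V_srs = s²/n = 90505.3/281 = 322.083
deff = V_st / V_srs = 125.122/322.083 = 0.3885

deff ≈ 0.388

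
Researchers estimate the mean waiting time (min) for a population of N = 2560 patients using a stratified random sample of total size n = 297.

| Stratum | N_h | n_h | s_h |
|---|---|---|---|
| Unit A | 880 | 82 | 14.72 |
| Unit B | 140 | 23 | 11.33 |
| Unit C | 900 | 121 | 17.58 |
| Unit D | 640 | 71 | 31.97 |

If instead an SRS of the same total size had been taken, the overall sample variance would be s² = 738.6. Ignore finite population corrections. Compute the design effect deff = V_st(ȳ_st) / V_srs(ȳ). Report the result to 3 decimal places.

deff ≈ 0.621

V̂(ȳ_st) = Σ W_h² s_h²/n_h, with W_h = N_h/N and N = 2560:
  stratum Unit A: (880/2560)²·14.72²/82 = 0.312239
  stratum Unit B: (140/2560)²·11.33²/23 = 0.016692
  stratum Unit C: (900/2560)²·17.58²/121 = 0.315688
  stratum Unit D: (640/2560)²·31.97²/71 = 0.899719
V_st = 1.54434
V_srs = s²/n = 738.6/297 = 2.48687
deff = V_st / V_srs = 1.54434/2.48687 = 0.6210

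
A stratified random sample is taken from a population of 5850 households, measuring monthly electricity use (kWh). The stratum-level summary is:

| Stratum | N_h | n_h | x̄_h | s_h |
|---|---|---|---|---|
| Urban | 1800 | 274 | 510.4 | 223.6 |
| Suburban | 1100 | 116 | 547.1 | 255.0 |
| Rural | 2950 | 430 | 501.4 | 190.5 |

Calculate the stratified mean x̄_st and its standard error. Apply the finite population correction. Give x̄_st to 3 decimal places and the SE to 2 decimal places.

x̄_st ≈ 512.762, SE ≈ 7.12

x̄_st = Σ W_h x̄_h = (1800·510.4 + 1100·547.1 + 2950·501.4)/5850 = 512.76239
V̂(x̄_st) = Σ W_h² (1 − n_h/N_h) s_h²/n_h, with W_h = N_h/N and N = 5850:
  stratum Urban: (1800/5850)²·(1 − 274/1800)·223.6²/274 = 14.6456
  stratum Suburban: (1100/5850)²·(1 − 116/1100)·255.0²/116 = 17.7296
  stratum Rural: (2950/5850)²·(1 − 430/2950)·190.5²/430 = 18.3329
V̂(x̄_st) = 50.7082
SE(x̄_st) = √50.7082 = 7.12097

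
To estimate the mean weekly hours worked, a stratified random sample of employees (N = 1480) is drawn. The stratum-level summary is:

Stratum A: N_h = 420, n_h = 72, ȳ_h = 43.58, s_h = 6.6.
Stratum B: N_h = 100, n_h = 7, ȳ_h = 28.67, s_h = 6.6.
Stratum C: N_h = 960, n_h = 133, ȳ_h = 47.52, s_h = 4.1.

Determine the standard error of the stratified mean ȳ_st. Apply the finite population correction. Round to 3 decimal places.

SE(ȳ_st) ≈ 0.336

V̂(ȳ_st) = Σ W_h² (1 − n_h/N_h) s_h²/n_h, with W_h = N_h/N and N = 1480:
  stratum A: (420/1480)²·(1 − 72/420)·6.6²/72 = 0.0403702
  stratum B: (100/1480)²·(1 − 7/100)·6.6²/7 = 0.026421
  stratum C: (960/1480)²·(1 − 133/960)·4.1²/133 = 0.045811
V̂(ȳ_st) = 0.112602
SE(ȳ_st) = √0.112602 = 0.335562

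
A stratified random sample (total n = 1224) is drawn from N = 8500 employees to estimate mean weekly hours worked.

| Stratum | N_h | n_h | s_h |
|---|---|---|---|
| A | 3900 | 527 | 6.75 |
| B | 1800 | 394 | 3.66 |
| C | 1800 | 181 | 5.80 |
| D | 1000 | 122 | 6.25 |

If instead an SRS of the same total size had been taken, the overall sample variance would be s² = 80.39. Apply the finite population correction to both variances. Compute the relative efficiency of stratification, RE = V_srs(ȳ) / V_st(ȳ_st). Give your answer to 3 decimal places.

V̂(ȳ_st) = Σ W_h² (1 − n_h/N_h) s_h²/n_h, with W_h = N_h/N and N = 8500:
  stratum A: (3900/8500)²·(1 − 527/3900)·6.75²/527 = 0.0157413
  stratum B: (1800/8500)²·(1 − 394/1800)·3.66²/394 = 0.00119093
  stratum C: (1800/8500)²·(1 − 181/1800)·5.80²/181 = 0.00749651
  stratum D: (1000/8500)²·(1 − 122/1000)·6.25²/122 = 0.00389096
V_st = 0.0283197
V_srs = (1 − 1224/8500)·80.39/1224 = 0.0562205
Relative efficiency = V_srs / V_st = 0.0562205/0.0283197 = 1.9852

RE ≈ 1.985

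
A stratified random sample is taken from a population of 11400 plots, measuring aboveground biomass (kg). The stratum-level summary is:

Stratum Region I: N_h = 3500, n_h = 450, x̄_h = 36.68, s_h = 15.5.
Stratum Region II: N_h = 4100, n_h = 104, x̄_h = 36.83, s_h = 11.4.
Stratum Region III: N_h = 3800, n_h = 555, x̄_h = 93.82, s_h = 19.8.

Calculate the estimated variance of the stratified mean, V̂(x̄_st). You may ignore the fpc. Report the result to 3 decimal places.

V̂(x̄_st) ≈ 0.290

V̂(x̄_st) = Σ W_h² s_h²/n_h, with W_h = N_h/N and N = 11400:
  stratum Region I: (3500/11400)²·15.5²/450 = 0.0503242
  stratum Region II: (4100/11400)²·11.4²/104 = 0.161635
  stratum Region III: (3800/11400)²·19.8²/555 = 0.0784865
V̂(x̄_st) = 0.290445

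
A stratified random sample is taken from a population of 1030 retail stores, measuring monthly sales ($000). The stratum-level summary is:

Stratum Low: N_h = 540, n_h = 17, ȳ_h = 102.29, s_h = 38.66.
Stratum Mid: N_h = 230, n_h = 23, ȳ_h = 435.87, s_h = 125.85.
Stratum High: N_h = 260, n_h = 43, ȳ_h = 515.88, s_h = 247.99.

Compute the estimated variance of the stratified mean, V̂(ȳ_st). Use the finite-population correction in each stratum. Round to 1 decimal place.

V̂(ȳ_st) = Σ W_h² (1 − n_h/N_h) s_h²/n_h, with W_h = N_h/N and N = 1030:
  stratum Low: (540/1030)²·(1 − 17/540)·38.66²/17 = 23.4043
  stratum Mid: (230/1030)²·(1 − 23/230)·125.85²/23 = 30.9031
  stratum High: (260/1030)²·(1 − 43/260)·247.99²/43 = 76.0604
V̂(ȳ_st) = 130.368

V̂(ȳ_st) ≈ 130.4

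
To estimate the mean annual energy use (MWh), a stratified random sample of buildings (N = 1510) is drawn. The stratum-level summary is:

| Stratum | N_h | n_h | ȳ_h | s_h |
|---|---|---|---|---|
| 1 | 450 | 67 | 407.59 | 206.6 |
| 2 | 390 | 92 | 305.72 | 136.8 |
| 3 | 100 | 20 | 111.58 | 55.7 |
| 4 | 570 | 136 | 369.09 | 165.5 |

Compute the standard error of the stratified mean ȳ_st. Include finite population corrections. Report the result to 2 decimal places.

V̂(ȳ_st) = Σ W_h² (1 − n_h/N_h) s_h²/n_h, with W_h = N_h/N and N = 1510:
  stratum 1: (450/1510)²·(1 − 67/450)·206.6²/67 = 48.1552
  stratum 2: (390/1510)²·(1 − 92/390)·136.8²/92 = 10.3684
  stratum 3: (100/1510)²·(1 − 20/100)·55.7²/20 = 0.544273
  stratum 4: (570/1510)²·(1 − 136/570)·165.5²/136 = 21.8508
V̂(ȳ_st) = 80.9187
SE(ȳ_st) = √80.9187 = 8.99548

SE(ȳ_st) ≈ 9.00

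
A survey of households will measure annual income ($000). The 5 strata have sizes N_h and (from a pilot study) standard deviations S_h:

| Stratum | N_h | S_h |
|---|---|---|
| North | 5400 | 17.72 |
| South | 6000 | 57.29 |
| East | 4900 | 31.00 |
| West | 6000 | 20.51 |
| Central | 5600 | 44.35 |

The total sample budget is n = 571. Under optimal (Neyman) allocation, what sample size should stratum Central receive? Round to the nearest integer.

Neyman allocation: n_h = n · N_h S_h / Σ N_i S_i, with n = 571.
  stratum North: N_h·S_h = 5400·17.72 = 95688.00
  stratum South: N_h·S_h = 6000·57.29 = 343740.00
  stratum East: N_h·S_h = 4900·31.00 = 151900.00
  stratum West: N_h·S_h = 6000·20.51 = 123060.00
  stratum Central: N_h·S_h = 5600·44.35 = 248360.00
Σ N_h S_h = 962748.00
n for stratum Central = 571·248360.00/962748.00 = 147.301 → 147

147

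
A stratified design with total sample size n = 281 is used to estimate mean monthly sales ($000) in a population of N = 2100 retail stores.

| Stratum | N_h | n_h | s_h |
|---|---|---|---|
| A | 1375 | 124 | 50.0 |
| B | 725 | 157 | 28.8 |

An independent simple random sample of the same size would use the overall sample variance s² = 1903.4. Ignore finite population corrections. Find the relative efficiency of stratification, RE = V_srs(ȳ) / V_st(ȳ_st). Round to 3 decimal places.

V̂(ȳ_st) = Σ W_h² s_h²/n_h, with W_h = N_h/N and N = 2100:
  stratum A: (1375/2100)²·50.0²/124 = 8.64341
  stratum B: (725/2100)²·28.8²/157 = 0.629684
V_st = 9.27309
V_srs = s²/n = 1903.4/281 = 6.77367
Relative efficiency = V_srs / V_st = 6.77367/9.27309 = 0.7305

RE ≈ 0.730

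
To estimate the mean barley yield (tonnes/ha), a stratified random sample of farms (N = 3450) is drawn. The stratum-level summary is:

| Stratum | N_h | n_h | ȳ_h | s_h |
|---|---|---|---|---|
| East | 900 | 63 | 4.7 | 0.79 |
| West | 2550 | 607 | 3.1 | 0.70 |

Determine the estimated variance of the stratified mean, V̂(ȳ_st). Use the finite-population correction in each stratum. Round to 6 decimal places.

V̂(ȳ_st) ≈ 0.000963

V̂(ȳ_st) = Σ W_h² (1 − n_h/N_h) s_h²/n_h, with W_h = N_h/N and N = 3450:
  stratum East: (900/3450)²·(1 − 63/900)·0.79²/63 = 0.000626965
  stratum West: (2550/3450)²·(1 − 607/2550)·0.70²/607 = 0.000336033
V̂(ȳ_st) = 0.000962998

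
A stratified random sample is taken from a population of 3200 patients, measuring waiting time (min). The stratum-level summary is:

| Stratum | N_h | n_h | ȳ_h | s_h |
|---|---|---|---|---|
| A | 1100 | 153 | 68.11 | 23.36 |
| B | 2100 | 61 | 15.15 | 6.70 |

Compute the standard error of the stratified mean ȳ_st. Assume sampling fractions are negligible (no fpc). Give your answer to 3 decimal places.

V̂(ȳ_st) = Σ W_h² s_h²/n_h, with W_h = N_h/N and N = 3200:
  stratum A: (1100/3200)²·23.36²/153 = 0.421444
  stratum B: (2100/3200)²·6.70²/61 = 0.316926
V̂(ȳ_st) = 0.73837
SE(ȳ_st) = √0.73837 = 0.859285

SE(ȳ_st) ≈ 0.859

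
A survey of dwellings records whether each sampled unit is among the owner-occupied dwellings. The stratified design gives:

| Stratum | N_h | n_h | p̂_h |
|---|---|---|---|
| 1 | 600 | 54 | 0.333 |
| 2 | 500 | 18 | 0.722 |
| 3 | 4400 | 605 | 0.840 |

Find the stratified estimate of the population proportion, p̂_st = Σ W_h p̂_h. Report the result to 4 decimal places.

N = 5500; stratum weights W_h = N_h/N.
p̂_st = Σ W_h p̂_h = (600·0.333 + 500·0.722 + 4400·0.840)/5500 = 0.77396

p̂_st ≈ 0.7740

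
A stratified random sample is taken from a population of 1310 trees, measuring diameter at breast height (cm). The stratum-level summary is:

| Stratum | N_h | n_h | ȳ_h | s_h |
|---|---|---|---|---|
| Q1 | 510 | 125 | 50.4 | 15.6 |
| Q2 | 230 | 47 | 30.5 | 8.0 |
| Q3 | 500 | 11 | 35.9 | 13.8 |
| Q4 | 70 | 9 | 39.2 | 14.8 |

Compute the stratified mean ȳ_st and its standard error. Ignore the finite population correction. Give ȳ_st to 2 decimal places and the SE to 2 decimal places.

ȳ_st = Σ W_h ȳ_h = (510·50.4 + 230·30.5 + 500·35.9 + 70·39.2)/1310 = 40.77328
V̂(ȳ_st) = Σ W_h² s_h²/n_h, with W_h = N_h/N and N = 1310:
  stratum Q1: (510/1310)²·15.6²/125 = 0.295078
  stratum Q2: (230/1310)²·8.0²/47 = 0.0419754
  stratum Q3: (500/1310)²·13.8²/11 = 2.5221
  stratum Q4: (70/1310)²·14.8²/9 = 0.0694919
V̂(ȳ_st) = 2.92865
SE(ȳ_st) = √2.92865 = 1.71133

ȳ_st ≈ 40.77, SE ≈ 1.71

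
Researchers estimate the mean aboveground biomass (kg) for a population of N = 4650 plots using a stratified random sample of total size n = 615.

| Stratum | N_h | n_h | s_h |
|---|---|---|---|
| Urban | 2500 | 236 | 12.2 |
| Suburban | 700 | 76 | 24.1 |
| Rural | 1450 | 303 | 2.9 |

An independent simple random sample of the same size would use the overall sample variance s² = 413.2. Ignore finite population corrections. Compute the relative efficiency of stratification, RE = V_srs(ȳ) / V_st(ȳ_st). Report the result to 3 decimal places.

RE ≈ 1.876

V̂(ȳ_st) = Σ W_h² s_h²/n_h, with W_h = N_h/N and N = 4650:
  stratum Urban: (2500/4650)²·12.2²/236 = 0.182298
  stratum Suburban: (700/4650)²·24.1²/76 = 0.173185
  stratum Rural: (1450/4650)²·2.9²/303 = 0.00269888
V_st = 0.358182
V_srs = s²/n = 413.2/615 = 0.67187
Relative efficiency = V_srs / V_st = 0.67187/0.358182 = 1.8758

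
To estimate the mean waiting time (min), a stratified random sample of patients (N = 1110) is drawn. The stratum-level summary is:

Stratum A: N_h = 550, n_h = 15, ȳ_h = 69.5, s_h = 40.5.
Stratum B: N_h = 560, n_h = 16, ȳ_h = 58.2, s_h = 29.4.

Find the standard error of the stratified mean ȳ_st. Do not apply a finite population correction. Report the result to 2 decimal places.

V̂(ȳ_st) = Σ W_h² s_h²/n_h, with W_h = N_h/N and N = 1110:
  stratum A: (550/1110)²·40.5²/15 = 26.8472
  stratum B: (560/1110)²·29.4²/16 = 13.7501
V̂(ȳ_st) = 40.5972
SE(ȳ_st) = √40.5972 = 6.37159

SE(ȳ_st) ≈ 6.37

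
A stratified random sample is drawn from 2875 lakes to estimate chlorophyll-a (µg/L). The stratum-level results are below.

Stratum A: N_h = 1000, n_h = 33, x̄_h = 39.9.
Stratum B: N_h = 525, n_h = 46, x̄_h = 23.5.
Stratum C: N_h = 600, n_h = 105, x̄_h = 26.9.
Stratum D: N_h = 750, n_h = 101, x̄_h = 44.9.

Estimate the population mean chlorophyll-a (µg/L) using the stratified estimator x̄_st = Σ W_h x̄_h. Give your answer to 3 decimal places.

x̄_st ≈ 35.497

N = Σ N_h = 2875. Stratum weights W_h = N_h/N.
x̄_st = (1000·39.9 + 525·23.5 + 600·26.9 + 750·44.9) / 2875 = 35.49652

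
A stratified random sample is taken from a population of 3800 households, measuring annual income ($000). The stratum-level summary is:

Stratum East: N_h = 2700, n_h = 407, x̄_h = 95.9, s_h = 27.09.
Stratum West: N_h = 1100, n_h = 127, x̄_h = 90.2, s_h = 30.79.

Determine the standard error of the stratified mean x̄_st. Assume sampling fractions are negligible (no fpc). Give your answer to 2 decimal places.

V̂(x̄_st) = Σ W_h² s_h²/n_h, with W_h = N_h/N and N = 3800:
  stratum East: (2700/3800)²·27.09²/407 = 0.910299
  stratum West: (1100/3800)²·30.79²/127 = 0.625509
V̂(x̄_st) = 1.53581
SE(x̄_st) = √1.53581 = 1.23928

SE(x̄_st) ≈ 1.24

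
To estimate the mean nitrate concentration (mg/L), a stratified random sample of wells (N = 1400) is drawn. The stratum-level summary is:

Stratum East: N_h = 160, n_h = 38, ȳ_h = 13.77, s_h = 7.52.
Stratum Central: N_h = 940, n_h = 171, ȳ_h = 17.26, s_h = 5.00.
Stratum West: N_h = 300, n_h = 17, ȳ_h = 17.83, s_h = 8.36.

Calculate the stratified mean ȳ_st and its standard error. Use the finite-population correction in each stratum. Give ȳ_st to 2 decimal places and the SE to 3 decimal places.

ȳ_st ≈ 16.98, SE ≈ 0.497

ȳ_st = Σ W_h ȳ_h = (160·13.77 + 940·17.26 + 300·17.83)/1400 = 16.98329
V̂(ȳ_st) = Σ W_h² (1 − n_h/N_h) s_h²/n_h, with W_h = N_h/N and N = 1400:
  stratum East: (160/1400)²·(1 − 38/160)·7.52²/38 = 0.0148209
  stratum Central: (940/1400)²·(1 − 171/940)·5.00²/171 = 0.053919
  stratum West: (300/1400)²·(1 − 17/300)·8.36²/17 = 0.17808
V̂(ȳ_st) = 0.24682
SE(ȳ_st) = √0.24682 = 0.49681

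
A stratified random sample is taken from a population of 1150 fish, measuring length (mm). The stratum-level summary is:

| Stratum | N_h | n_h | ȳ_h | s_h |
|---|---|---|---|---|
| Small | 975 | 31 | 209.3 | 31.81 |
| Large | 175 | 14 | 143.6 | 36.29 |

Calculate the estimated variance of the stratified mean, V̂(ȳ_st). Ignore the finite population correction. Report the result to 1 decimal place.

V̂(ȳ_st) ≈ 25.6

V̂(ȳ_st) = Σ W_h² s_h²/n_h, with W_h = N_h/N and N = 1150:
  stratum Small: (975/1150)²·31.81²/31 = 23.4628
  stratum Large: (175/1150)²·36.29²/14 = 2.17834
V̂(ȳ_st) = 25.6411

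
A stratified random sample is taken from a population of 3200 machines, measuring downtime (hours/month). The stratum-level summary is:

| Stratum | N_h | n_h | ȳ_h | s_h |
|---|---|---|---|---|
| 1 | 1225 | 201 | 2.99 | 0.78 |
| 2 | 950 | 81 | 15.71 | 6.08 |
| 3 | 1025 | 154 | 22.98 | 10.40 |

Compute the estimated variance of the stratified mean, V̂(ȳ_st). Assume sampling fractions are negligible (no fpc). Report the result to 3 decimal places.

V̂(ȳ_st) ≈ 0.113

V̂(ȳ_st) = Σ W_h² s_h²/n_h, with W_h = N_h/N and N = 3200:
  stratum 1: (1225/3200)²·0.78²/201 = 0.000443573
  stratum 2: (950/3200)²·6.08²/81 = 0.0402225
  stratum 3: (1025/3200)²·10.40²/154 = 0.0720599
V̂(ȳ_st) = 0.112726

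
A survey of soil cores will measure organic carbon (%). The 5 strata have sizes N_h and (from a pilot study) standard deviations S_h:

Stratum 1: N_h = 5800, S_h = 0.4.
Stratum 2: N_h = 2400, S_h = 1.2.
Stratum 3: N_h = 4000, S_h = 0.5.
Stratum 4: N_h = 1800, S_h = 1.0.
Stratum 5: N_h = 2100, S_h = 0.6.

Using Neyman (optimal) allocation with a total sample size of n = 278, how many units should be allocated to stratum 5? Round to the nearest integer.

34

Neyman allocation: n_h = n · N_h S_h / Σ N_i S_i, with n = 278.
  stratum 1: N_h·S_h = 5800·0.4 = 2320.00
  stratum 2: N_h·S_h = 2400·1.2 = 2880.00
  stratum 3: N_h·S_h = 4000·0.5 = 2000.00
  stratum 4: N_h·S_h = 1800·1.0 = 1800.00
  stratum 5: N_h·S_h = 2100·0.6 = 1260.00
Σ N_h S_h = 10260.00
n for stratum 5 = 278·1260.00/10260.00 = 34.140 → 34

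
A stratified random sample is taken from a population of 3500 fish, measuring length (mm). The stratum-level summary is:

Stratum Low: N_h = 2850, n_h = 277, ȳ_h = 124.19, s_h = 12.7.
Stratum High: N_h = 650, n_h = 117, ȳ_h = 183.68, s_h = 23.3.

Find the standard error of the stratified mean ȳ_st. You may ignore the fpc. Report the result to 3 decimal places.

V̂(ȳ_st) = Σ W_h² s_h²/n_h, with W_h = N_h/N and N = 3500:
  stratum Low: (2850/3500)²·12.7²/277 = 0.386084
  stratum High: (650/3500)²·23.3²/117 = 0.160036
V̂(ȳ_st) = 0.546119
SE(ȳ_st) = √0.546119 = 0.738999

SE(ȳ_st) ≈ 0.739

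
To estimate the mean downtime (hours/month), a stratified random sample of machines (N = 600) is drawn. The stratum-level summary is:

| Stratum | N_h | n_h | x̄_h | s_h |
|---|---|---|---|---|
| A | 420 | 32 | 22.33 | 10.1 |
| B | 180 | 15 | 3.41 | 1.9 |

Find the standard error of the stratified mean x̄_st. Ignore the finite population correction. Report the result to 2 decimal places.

V̂(x̄_st) = Σ W_h² s_h²/n_h, with W_h = N_h/N and N = 600:
  stratum A: (420/600)²·10.1²/32 = 1.56203
  stratum B: (180/600)²·1.9²/15 = 0.02166
V̂(x̄_st) = 1.58369
SE(x̄_st) = √1.58369 = 1.25845

SE(x̄_st) ≈ 1.26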